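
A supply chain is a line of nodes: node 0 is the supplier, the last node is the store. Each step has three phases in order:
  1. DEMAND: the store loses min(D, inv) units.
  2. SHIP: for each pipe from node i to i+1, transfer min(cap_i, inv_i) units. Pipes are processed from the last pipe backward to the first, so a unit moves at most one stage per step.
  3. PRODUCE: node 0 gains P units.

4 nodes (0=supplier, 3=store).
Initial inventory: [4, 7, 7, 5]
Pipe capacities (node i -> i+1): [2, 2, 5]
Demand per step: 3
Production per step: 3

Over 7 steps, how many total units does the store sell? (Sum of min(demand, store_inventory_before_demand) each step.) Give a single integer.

Answer: 21

Derivation:
Step 1: sold=3 (running total=3) -> [5 7 4 7]
Step 2: sold=3 (running total=6) -> [6 7 2 8]
Step 3: sold=3 (running total=9) -> [7 7 2 7]
Step 4: sold=3 (running total=12) -> [8 7 2 6]
Step 5: sold=3 (running total=15) -> [9 7 2 5]
Step 6: sold=3 (running total=18) -> [10 7 2 4]
Step 7: sold=3 (running total=21) -> [11 7 2 3]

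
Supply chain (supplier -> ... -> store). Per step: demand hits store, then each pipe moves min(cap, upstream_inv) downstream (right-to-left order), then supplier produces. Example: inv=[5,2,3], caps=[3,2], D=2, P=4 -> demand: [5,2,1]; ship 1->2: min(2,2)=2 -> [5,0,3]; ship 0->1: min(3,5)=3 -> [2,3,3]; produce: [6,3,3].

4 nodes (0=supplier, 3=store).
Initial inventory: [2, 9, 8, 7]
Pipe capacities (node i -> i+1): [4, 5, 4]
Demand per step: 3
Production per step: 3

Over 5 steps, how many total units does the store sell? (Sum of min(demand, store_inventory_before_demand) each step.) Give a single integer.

Step 1: sold=3 (running total=3) -> [3 6 9 8]
Step 2: sold=3 (running total=6) -> [3 4 10 9]
Step 3: sold=3 (running total=9) -> [3 3 10 10]
Step 4: sold=3 (running total=12) -> [3 3 9 11]
Step 5: sold=3 (running total=15) -> [3 3 8 12]

Answer: 15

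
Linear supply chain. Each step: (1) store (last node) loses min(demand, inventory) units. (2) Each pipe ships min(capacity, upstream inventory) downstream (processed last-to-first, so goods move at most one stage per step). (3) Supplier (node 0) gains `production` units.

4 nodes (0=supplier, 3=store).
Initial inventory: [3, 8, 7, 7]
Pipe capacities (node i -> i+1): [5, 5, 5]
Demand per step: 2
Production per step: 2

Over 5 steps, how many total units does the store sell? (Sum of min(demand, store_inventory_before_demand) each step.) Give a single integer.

Step 1: sold=2 (running total=2) -> [2 6 7 10]
Step 2: sold=2 (running total=4) -> [2 3 7 13]
Step 3: sold=2 (running total=6) -> [2 2 5 16]
Step 4: sold=2 (running total=8) -> [2 2 2 19]
Step 5: sold=2 (running total=10) -> [2 2 2 19]

Answer: 10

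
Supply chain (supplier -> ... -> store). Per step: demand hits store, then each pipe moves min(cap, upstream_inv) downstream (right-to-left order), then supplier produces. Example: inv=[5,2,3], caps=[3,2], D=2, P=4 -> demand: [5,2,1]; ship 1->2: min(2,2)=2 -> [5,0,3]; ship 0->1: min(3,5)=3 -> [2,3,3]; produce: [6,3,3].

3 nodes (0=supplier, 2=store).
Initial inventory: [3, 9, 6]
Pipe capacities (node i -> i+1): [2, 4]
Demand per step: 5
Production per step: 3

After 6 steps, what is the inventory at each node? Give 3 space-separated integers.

Step 1: demand=5,sold=5 ship[1->2]=4 ship[0->1]=2 prod=3 -> inv=[4 7 5]
Step 2: demand=5,sold=5 ship[1->2]=4 ship[0->1]=2 prod=3 -> inv=[5 5 4]
Step 3: demand=5,sold=4 ship[1->2]=4 ship[0->1]=2 prod=3 -> inv=[6 3 4]
Step 4: demand=5,sold=4 ship[1->2]=3 ship[0->1]=2 prod=3 -> inv=[7 2 3]
Step 5: demand=5,sold=3 ship[1->2]=2 ship[0->1]=2 prod=3 -> inv=[8 2 2]
Step 6: demand=5,sold=2 ship[1->2]=2 ship[0->1]=2 prod=3 -> inv=[9 2 2]

9 2 2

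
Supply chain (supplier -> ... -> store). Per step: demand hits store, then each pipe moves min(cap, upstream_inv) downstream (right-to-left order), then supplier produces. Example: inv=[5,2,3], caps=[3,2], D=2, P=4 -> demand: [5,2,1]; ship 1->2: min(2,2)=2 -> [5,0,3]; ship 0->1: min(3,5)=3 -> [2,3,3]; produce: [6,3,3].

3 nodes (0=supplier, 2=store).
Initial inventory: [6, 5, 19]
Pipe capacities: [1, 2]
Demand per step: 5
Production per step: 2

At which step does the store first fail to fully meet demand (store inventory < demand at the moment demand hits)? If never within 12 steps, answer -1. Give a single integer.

Step 1: demand=5,sold=5 ship[1->2]=2 ship[0->1]=1 prod=2 -> [7 4 16]
Step 2: demand=5,sold=5 ship[1->2]=2 ship[0->1]=1 prod=2 -> [8 3 13]
Step 3: demand=5,sold=5 ship[1->2]=2 ship[0->1]=1 prod=2 -> [9 2 10]
Step 4: demand=5,sold=5 ship[1->2]=2 ship[0->1]=1 prod=2 -> [10 1 7]
Step 5: demand=5,sold=5 ship[1->2]=1 ship[0->1]=1 prod=2 -> [11 1 3]
Step 6: demand=5,sold=3 ship[1->2]=1 ship[0->1]=1 prod=2 -> [12 1 1]
Step 7: demand=5,sold=1 ship[1->2]=1 ship[0->1]=1 prod=2 -> [13 1 1]
Step 8: demand=5,sold=1 ship[1->2]=1 ship[0->1]=1 prod=2 -> [14 1 1]
Step 9: demand=5,sold=1 ship[1->2]=1 ship[0->1]=1 prod=2 -> [15 1 1]
Step 10: demand=5,sold=1 ship[1->2]=1 ship[0->1]=1 prod=2 -> [16 1 1]
Step 11: demand=5,sold=1 ship[1->2]=1 ship[0->1]=1 prod=2 -> [17 1 1]
Step 12: demand=5,sold=1 ship[1->2]=1 ship[0->1]=1 prod=2 -> [18 1 1]
First stockout at step 6

6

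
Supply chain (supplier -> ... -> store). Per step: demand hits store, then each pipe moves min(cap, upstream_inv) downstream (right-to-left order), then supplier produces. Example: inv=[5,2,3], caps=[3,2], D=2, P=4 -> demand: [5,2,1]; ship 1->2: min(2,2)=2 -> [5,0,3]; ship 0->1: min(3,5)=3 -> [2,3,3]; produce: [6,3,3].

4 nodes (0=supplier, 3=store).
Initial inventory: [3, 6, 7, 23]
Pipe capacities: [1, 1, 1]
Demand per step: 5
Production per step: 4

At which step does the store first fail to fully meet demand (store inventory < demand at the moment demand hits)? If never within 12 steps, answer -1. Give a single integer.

Step 1: demand=5,sold=5 ship[2->3]=1 ship[1->2]=1 ship[0->1]=1 prod=4 -> [6 6 7 19]
Step 2: demand=5,sold=5 ship[2->3]=1 ship[1->2]=1 ship[0->1]=1 prod=4 -> [9 6 7 15]
Step 3: demand=5,sold=5 ship[2->3]=1 ship[1->2]=1 ship[0->1]=1 prod=4 -> [12 6 7 11]
Step 4: demand=5,sold=5 ship[2->3]=1 ship[1->2]=1 ship[0->1]=1 prod=4 -> [15 6 7 7]
Step 5: demand=5,sold=5 ship[2->3]=1 ship[1->2]=1 ship[0->1]=1 prod=4 -> [18 6 7 3]
Step 6: demand=5,sold=3 ship[2->3]=1 ship[1->2]=1 ship[0->1]=1 prod=4 -> [21 6 7 1]
Step 7: demand=5,sold=1 ship[2->3]=1 ship[1->2]=1 ship[0->1]=1 prod=4 -> [24 6 7 1]
Step 8: demand=5,sold=1 ship[2->3]=1 ship[1->2]=1 ship[0->1]=1 prod=4 -> [27 6 7 1]
Step 9: demand=5,sold=1 ship[2->3]=1 ship[1->2]=1 ship[0->1]=1 prod=4 -> [30 6 7 1]
Step 10: demand=5,sold=1 ship[2->3]=1 ship[1->2]=1 ship[0->1]=1 prod=4 -> [33 6 7 1]
Step 11: demand=5,sold=1 ship[2->3]=1 ship[1->2]=1 ship[0->1]=1 prod=4 -> [36 6 7 1]
Step 12: demand=5,sold=1 ship[2->3]=1 ship[1->2]=1 ship[0->1]=1 prod=4 -> [39 6 7 1]
First stockout at step 6

6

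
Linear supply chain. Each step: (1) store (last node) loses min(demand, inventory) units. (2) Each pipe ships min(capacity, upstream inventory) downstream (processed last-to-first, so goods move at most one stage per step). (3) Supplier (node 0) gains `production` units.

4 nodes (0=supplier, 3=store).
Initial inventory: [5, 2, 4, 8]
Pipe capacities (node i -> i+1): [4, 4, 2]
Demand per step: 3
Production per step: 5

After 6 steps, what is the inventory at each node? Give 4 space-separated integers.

Step 1: demand=3,sold=3 ship[2->3]=2 ship[1->2]=2 ship[0->1]=4 prod=5 -> inv=[6 4 4 7]
Step 2: demand=3,sold=3 ship[2->3]=2 ship[1->2]=4 ship[0->1]=4 prod=5 -> inv=[7 4 6 6]
Step 3: demand=3,sold=3 ship[2->3]=2 ship[1->2]=4 ship[0->1]=4 prod=5 -> inv=[8 4 8 5]
Step 4: demand=3,sold=3 ship[2->3]=2 ship[1->2]=4 ship[0->1]=4 prod=5 -> inv=[9 4 10 4]
Step 5: demand=3,sold=3 ship[2->3]=2 ship[1->2]=4 ship[0->1]=4 prod=5 -> inv=[10 4 12 3]
Step 6: demand=3,sold=3 ship[2->3]=2 ship[1->2]=4 ship[0->1]=4 prod=5 -> inv=[11 4 14 2]

11 4 14 2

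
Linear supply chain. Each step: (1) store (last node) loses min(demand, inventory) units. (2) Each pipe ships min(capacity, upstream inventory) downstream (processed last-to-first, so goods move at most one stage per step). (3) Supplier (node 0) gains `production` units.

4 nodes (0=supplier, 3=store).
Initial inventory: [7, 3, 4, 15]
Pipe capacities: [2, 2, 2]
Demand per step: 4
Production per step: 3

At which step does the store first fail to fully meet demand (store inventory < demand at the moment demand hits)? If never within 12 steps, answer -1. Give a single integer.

Step 1: demand=4,sold=4 ship[2->3]=2 ship[1->2]=2 ship[0->1]=2 prod=3 -> [8 3 4 13]
Step 2: demand=4,sold=4 ship[2->3]=2 ship[1->2]=2 ship[0->1]=2 prod=3 -> [9 3 4 11]
Step 3: demand=4,sold=4 ship[2->3]=2 ship[1->2]=2 ship[0->1]=2 prod=3 -> [10 3 4 9]
Step 4: demand=4,sold=4 ship[2->3]=2 ship[1->2]=2 ship[0->1]=2 prod=3 -> [11 3 4 7]
Step 5: demand=4,sold=4 ship[2->3]=2 ship[1->2]=2 ship[0->1]=2 prod=3 -> [12 3 4 5]
Step 6: demand=4,sold=4 ship[2->3]=2 ship[1->2]=2 ship[0->1]=2 prod=3 -> [13 3 4 3]
Step 7: demand=4,sold=3 ship[2->3]=2 ship[1->2]=2 ship[0->1]=2 prod=3 -> [14 3 4 2]
Step 8: demand=4,sold=2 ship[2->3]=2 ship[1->2]=2 ship[0->1]=2 prod=3 -> [15 3 4 2]
Step 9: demand=4,sold=2 ship[2->3]=2 ship[1->2]=2 ship[0->1]=2 prod=3 -> [16 3 4 2]
Step 10: demand=4,sold=2 ship[2->3]=2 ship[1->2]=2 ship[0->1]=2 prod=3 -> [17 3 4 2]
Step 11: demand=4,sold=2 ship[2->3]=2 ship[1->2]=2 ship[0->1]=2 prod=3 -> [18 3 4 2]
Step 12: demand=4,sold=2 ship[2->3]=2 ship[1->2]=2 ship[0->1]=2 prod=3 -> [19 3 4 2]
First stockout at step 7

7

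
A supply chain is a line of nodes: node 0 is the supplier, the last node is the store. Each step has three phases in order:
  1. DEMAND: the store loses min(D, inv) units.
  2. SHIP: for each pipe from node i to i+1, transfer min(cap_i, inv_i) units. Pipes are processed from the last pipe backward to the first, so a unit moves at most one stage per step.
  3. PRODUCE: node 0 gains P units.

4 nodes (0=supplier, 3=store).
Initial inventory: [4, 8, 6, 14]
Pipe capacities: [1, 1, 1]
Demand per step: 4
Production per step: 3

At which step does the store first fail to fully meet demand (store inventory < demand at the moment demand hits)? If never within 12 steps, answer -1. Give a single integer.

Step 1: demand=4,sold=4 ship[2->3]=1 ship[1->2]=1 ship[0->1]=1 prod=3 -> [6 8 6 11]
Step 2: demand=4,sold=4 ship[2->3]=1 ship[1->2]=1 ship[0->1]=1 prod=3 -> [8 8 6 8]
Step 3: demand=4,sold=4 ship[2->3]=1 ship[1->2]=1 ship[0->1]=1 prod=3 -> [10 8 6 5]
Step 4: demand=4,sold=4 ship[2->3]=1 ship[1->2]=1 ship[0->1]=1 prod=3 -> [12 8 6 2]
Step 5: demand=4,sold=2 ship[2->3]=1 ship[1->2]=1 ship[0->1]=1 prod=3 -> [14 8 6 1]
Step 6: demand=4,sold=1 ship[2->3]=1 ship[1->2]=1 ship[0->1]=1 prod=3 -> [16 8 6 1]
Step 7: demand=4,sold=1 ship[2->3]=1 ship[1->2]=1 ship[0->1]=1 prod=3 -> [18 8 6 1]
Step 8: demand=4,sold=1 ship[2->3]=1 ship[1->2]=1 ship[0->1]=1 prod=3 -> [20 8 6 1]
Step 9: demand=4,sold=1 ship[2->3]=1 ship[1->2]=1 ship[0->1]=1 prod=3 -> [22 8 6 1]
Step 10: demand=4,sold=1 ship[2->3]=1 ship[1->2]=1 ship[0->1]=1 prod=3 -> [24 8 6 1]
Step 11: demand=4,sold=1 ship[2->3]=1 ship[1->2]=1 ship[0->1]=1 prod=3 -> [26 8 6 1]
Step 12: demand=4,sold=1 ship[2->3]=1 ship[1->2]=1 ship[0->1]=1 prod=3 -> [28 8 6 1]
First stockout at step 5

5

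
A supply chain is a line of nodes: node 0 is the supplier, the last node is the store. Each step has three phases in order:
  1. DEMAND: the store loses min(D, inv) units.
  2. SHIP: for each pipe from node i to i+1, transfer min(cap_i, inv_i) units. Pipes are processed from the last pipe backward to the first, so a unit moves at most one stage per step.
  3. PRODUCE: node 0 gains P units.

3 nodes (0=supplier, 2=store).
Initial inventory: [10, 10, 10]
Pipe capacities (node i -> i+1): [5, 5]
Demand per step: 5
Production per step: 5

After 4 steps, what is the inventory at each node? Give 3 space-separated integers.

Step 1: demand=5,sold=5 ship[1->2]=5 ship[0->1]=5 prod=5 -> inv=[10 10 10]
Step 2: demand=5,sold=5 ship[1->2]=5 ship[0->1]=5 prod=5 -> inv=[10 10 10]
Step 3: demand=5,sold=5 ship[1->2]=5 ship[0->1]=5 prod=5 -> inv=[10 10 10]
Step 4: demand=5,sold=5 ship[1->2]=5 ship[0->1]=5 prod=5 -> inv=[10 10 10]

10 10 10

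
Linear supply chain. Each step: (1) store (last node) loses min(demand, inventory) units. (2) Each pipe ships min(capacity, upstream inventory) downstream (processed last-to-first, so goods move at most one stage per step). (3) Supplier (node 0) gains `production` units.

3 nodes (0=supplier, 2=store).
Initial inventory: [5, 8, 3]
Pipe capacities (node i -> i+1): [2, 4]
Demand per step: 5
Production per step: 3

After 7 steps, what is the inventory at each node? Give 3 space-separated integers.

Step 1: demand=5,sold=3 ship[1->2]=4 ship[0->1]=2 prod=3 -> inv=[6 6 4]
Step 2: demand=5,sold=4 ship[1->2]=4 ship[0->1]=2 prod=3 -> inv=[7 4 4]
Step 3: demand=5,sold=4 ship[1->2]=4 ship[0->1]=2 prod=3 -> inv=[8 2 4]
Step 4: demand=5,sold=4 ship[1->2]=2 ship[0->1]=2 prod=3 -> inv=[9 2 2]
Step 5: demand=5,sold=2 ship[1->2]=2 ship[0->1]=2 prod=3 -> inv=[10 2 2]
Step 6: demand=5,sold=2 ship[1->2]=2 ship[0->1]=2 prod=3 -> inv=[11 2 2]
Step 7: demand=5,sold=2 ship[1->2]=2 ship[0->1]=2 prod=3 -> inv=[12 2 2]

12 2 2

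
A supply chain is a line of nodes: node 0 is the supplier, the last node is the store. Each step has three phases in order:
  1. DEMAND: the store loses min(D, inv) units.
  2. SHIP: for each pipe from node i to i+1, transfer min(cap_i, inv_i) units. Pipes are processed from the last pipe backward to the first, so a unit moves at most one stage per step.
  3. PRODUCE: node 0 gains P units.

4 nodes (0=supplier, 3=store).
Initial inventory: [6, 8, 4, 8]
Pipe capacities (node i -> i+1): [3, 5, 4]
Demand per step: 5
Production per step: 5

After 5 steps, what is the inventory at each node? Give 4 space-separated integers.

Step 1: demand=5,sold=5 ship[2->3]=4 ship[1->2]=5 ship[0->1]=3 prod=5 -> inv=[8 6 5 7]
Step 2: demand=5,sold=5 ship[2->3]=4 ship[1->2]=5 ship[0->1]=3 prod=5 -> inv=[10 4 6 6]
Step 3: demand=5,sold=5 ship[2->3]=4 ship[1->2]=4 ship[0->1]=3 prod=5 -> inv=[12 3 6 5]
Step 4: demand=5,sold=5 ship[2->3]=4 ship[1->2]=3 ship[0->1]=3 prod=5 -> inv=[14 3 5 4]
Step 5: demand=5,sold=4 ship[2->3]=4 ship[1->2]=3 ship[0->1]=3 prod=5 -> inv=[16 3 4 4]

16 3 4 4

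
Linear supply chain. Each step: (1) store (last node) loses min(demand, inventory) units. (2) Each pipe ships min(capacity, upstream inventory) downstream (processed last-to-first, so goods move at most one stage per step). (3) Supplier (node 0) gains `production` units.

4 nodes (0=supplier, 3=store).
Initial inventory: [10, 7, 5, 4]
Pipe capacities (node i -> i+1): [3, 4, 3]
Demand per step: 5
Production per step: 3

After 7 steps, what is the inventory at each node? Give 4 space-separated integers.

Step 1: demand=5,sold=4 ship[2->3]=3 ship[1->2]=4 ship[0->1]=3 prod=3 -> inv=[10 6 6 3]
Step 2: demand=5,sold=3 ship[2->3]=3 ship[1->2]=4 ship[0->1]=3 prod=3 -> inv=[10 5 7 3]
Step 3: demand=5,sold=3 ship[2->3]=3 ship[1->2]=4 ship[0->1]=3 prod=3 -> inv=[10 4 8 3]
Step 4: demand=5,sold=3 ship[2->3]=3 ship[1->2]=4 ship[0->1]=3 prod=3 -> inv=[10 3 9 3]
Step 5: demand=5,sold=3 ship[2->3]=3 ship[1->2]=3 ship[0->1]=3 prod=3 -> inv=[10 3 9 3]
Step 6: demand=5,sold=3 ship[2->3]=3 ship[1->2]=3 ship[0->1]=3 prod=3 -> inv=[10 3 9 3]
Step 7: demand=5,sold=3 ship[2->3]=3 ship[1->2]=3 ship[0->1]=3 prod=3 -> inv=[10 3 9 3]

10 3 9 3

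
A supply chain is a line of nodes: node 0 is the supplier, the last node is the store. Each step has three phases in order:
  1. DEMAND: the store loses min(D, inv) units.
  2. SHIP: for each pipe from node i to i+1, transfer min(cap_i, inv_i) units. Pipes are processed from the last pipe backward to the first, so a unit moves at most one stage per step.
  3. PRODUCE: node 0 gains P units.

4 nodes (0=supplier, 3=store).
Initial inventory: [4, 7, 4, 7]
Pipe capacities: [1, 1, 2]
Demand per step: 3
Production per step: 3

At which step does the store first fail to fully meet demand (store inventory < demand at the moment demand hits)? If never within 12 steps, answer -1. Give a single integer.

Step 1: demand=3,sold=3 ship[2->3]=2 ship[1->2]=1 ship[0->1]=1 prod=3 -> [6 7 3 6]
Step 2: demand=3,sold=3 ship[2->3]=2 ship[1->2]=1 ship[0->1]=1 prod=3 -> [8 7 2 5]
Step 3: demand=3,sold=3 ship[2->3]=2 ship[1->2]=1 ship[0->1]=1 prod=3 -> [10 7 1 4]
Step 4: demand=3,sold=3 ship[2->3]=1 ship[1->2]=1 ship[0->1]=1 prod=3 -> [12 7 1 2]
Step 5: demand=3,sold=2 ship[2->3]=1 ship[1->2]=1 ship[0->1]=1 prod=3 -> [14 7 1 1]
Step 6: demand=3,sold=1 ship[2->3]=1 ship[1->2]=1 ship[0->1]=1 prod=3 -> [16 7 1 1]
Step 7: demand=3,sold=1 ship[2->3]=1 ship[1->2]=1 ship[0->1]=1 prod=3 -> [18 7 1 1]
Step 8: demand=3,sold=1 ship[2->3]=1 ship[1->2]=1 ship[0->1]=1 prod=3 -> [20 7 1 1]
Step 9: demand=3,sold=1 ship[2->3]=1 ship[1->2]=1 ship[0->1]=1 prod=3 -> [22 7 1 1]
Step 10: demand=3,sold=1 ship[2->3]=1 ship[1->2]=1 ship[0->1]=1 prod=3 -> [24 7 1 1]
Step 11: demand=3,sold=1 ship[2->3]=1 ship[1->2]=1 ship[0->1]=1 prod=3 -> [26 7 1 1]
Step 12: demand=3,sold=1 ship[2->3]=1 ship[1->2]=1 ship[0->1]=1 prod=3 -> [28 7 1 1]
First stockout at step 5

5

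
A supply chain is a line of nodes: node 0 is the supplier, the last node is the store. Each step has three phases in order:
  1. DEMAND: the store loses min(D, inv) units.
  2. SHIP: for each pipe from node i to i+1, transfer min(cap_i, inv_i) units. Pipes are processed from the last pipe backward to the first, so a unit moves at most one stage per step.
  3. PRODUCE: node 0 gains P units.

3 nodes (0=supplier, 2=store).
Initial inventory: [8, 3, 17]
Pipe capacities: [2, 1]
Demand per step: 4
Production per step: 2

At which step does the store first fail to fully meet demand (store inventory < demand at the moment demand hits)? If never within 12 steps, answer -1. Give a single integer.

Step 1: demand=4,sold=4 ship[1->2]=1 ship[0->1]=2 prod=2 -> [8 4 14]
Step 2: demand=4,sold=4 ship[1->2]=1 ship[0->1]=2 prod=2 -> [8 5 11]
Step 3: demand=4,sold=4 ship[1->2]=1 ship[0->1]=2 prod=2 -> [8 6 8]
Step 4: demand=4,sold=4 ship[1->2]=1 ship[0->1]=2 prod=2 -> [8 7 5]
Step 5: demand=4,sold=4 ship[1->2]=1 ship[0->1]=2 prod=2 -> [8 8 2]
Step 6: demand=4,sold=2 ship[1->2]=1 ship[0->1]=2 prod=2 -> [8 9 1]
Step 7: demand=4,sold=1 ship[1->2]=1 ship[0->1]=2 prod=2 -> [8 10 1]
Step 8: demand=4,sold=1 ship[1->2]=1 ship[0->1]=2 prod=2 -> [8 11 1]
Step 9: demand=4,sold=1 ship[1->2]=1 ship[0->1]=2 prod=2 -> [8 12 1]
Step 10: demand=4,sold=1 ship[1->2]=1 ship[0->1]=2 prod=2 -> [8 13 1]
Step 11: demand=4,sold=1 ship[1->2]=1 ship[0->1]=2 prod=2 -> [8 14 1]
Step 12: demand=4,sold=1 ship[1->2]=1 ship[0->1]=2 prod=2 -> [8 15 1]
First stockout at step 6

6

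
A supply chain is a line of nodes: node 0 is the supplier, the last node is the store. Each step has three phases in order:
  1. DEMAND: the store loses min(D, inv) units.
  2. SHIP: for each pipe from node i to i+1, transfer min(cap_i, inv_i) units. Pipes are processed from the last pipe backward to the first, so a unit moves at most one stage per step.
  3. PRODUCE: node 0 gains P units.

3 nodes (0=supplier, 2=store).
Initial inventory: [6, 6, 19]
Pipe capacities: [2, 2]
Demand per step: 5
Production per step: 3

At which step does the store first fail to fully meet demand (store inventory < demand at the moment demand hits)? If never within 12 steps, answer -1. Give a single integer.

Step 1: demand=5,sold=5 ship[1->2]=2 ship[0->1]=2 prod=3 -> [7 6 16]
Step 2: demand=5,sold=5 ship[1->2]=2 ship[0->1]=2 prod=3 -> [8 6 13]
Step 3: demand=5,sold=5 ship[1->2]=2 ship[0->1]=2 prod=3 -> [9 6 10]
Step 4: demand=5,sold=5 ship[1->2]=2 ship[0->1]=2 prod=3 -> [10 6 7]
Step 5: demand=5,sold=5 ship[1->2]=2 ship[0->1]=2 prod=3 -> [11 6 4]
Step 6: demand=5,sold=4 ship[1->2]=2 ship[0->1]=2 prod=3 -> [12 6 2]
Step 7: demand=5,sold=2 ship[1->2]=2 ship[0->1]=2 prod=3 -> [13 6 2]
Step 8: demand=5,sold=2 ship[1->2]=2 ship[0->1]=2 prod=3 -> [14 6 2]
Step 9: demand=5,sold=2 ship[1->2]=2 ship[0->1]=2 prod=3 -> [15 6 2]
Step 10: demand=5,sold=2 ship[1->2]=2 ship[0->1]=2 prod=3 -> [16 6 2]
Step 11: demand=5,sold=2 ship[1->2]=2 ship[0->1]=2 prod=3 -> [17 6 2]
Step 12: demand=5,sold=2 ship[1->2]=2 ship[0->1]=2 prod=3 -> [18 6 2]
First stockout at step 6

6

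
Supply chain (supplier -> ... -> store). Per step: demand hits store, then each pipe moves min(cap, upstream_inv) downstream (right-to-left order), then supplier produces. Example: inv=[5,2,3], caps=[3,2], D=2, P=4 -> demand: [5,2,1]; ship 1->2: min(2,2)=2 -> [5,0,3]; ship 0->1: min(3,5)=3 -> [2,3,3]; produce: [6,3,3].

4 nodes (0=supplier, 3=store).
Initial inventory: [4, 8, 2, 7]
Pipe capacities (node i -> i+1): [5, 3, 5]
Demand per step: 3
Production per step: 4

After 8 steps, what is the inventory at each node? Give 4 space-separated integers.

Step 1: demand=3,sold=3 ship[2->3]=2 ship[1->2]=3 ship[0->1]=4 prod=4 -> inv=[4 9 3 6]
Step 2: demand=3,sold=3 ship[2->3]=3 ship[1->2]=3 ship[0->1]=4 prod=4 -> inv=[4 10 3 6]
Step 3: demand=3,sold=3 ship[2->3]=3 ship[1->2]=3 ship[0->1]=4 prod=4 -> inv=[4 11 3 6]
Step 4: demand=3,sold=3 ship[2->3]=3 ship[1->2]=3 ship[0->1]=4 prod=4 -> inv=[4 12 3 6]
Step 5: demand=3,sold=3 ship[2->3]=3 ship[1->2]=3 ship[0->1]=4 prod=4 -> inv=[4 13 3 6]
Step 6: demand=3,sold=3 ship[2->3]=3 ship[1->2]=3 ship[0->1]=4 prod=4 -> inv=[4 14 3 6]
Step 7: demand=3,sold=3 ship[2->3]=3 ship[1->2]=3 ship[0->1]=4 prod=4 -> inv=[4 15 3 6]
Step 8: demand=3,sold=3 ship[2->3]=3 ship[1->2]=3 ship[0->1]=4 prod=4 -> inv=[4 16 3 6]

4 16 3 6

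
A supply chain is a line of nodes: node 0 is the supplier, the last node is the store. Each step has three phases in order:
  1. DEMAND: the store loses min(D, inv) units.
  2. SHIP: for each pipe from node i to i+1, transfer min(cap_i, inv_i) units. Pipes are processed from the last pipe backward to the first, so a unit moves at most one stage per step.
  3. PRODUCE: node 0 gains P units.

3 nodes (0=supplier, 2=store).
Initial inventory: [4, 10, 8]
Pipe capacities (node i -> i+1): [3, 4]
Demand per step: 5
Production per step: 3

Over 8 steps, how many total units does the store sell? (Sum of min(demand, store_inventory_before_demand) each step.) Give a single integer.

Answer: 36

Derivation:
Step 1: sold=5 (running total=5) -> [4 9 7]
Step 2: sold=5 (running total=10) -> [4 8 6]
Step 3: sold=5 (running total=15) -> [4 7 5]
Step 4: sold=5 (running total=20) -> [4 6 4]
Step 5: sold=4 (running total=24) -> [4 5 4]
Step 6: sold=4 (running total=28) -> [4 4 4]
Step 7: sold=4 (running total=32) -> [4 3 4]
Step 8: sold=4 (running total=36) -> [4 3 3]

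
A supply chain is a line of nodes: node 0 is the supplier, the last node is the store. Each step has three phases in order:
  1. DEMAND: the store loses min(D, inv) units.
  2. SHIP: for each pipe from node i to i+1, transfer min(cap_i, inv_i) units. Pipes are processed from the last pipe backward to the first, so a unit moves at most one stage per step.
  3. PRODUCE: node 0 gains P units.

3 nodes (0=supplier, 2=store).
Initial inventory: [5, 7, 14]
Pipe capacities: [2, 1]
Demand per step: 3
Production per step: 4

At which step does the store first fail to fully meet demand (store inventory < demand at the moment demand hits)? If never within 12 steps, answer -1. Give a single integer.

Step 1: demand=3,sold=3 ship[1->2]=1 ship[0->1]=2 prod=4 -> [7 8 12]
Step 2: demand=3,sold=3 ship[1->2]=1 ship[0->1]=2 prod=4 -> [9 9 10]
Step 3: demand=3,sold=3 ship[1->2]=1 ship[0->1]=2 prod=4 -> [11 10 8]
Step 4: demand=3,sold=3 ship[1->2]=1 ship[0->1]=2 prod=4 -> [13 11 6]
Step 5: demand=3,sold=3 ship[1->2]=1 ship[0->1]=2 prod=4 -> [15 12 4]
Step 6: demand=3,sold=3 ship[1->2]=1 ship[0->1]=2 prod=4 -> [17 13 2]
Step 7: demand=3,sold=2 ship[1->2]=1 ship[0->1]=2 prod=4 -> [19 14 1]
Step 8: demand=3,sold=1 ship[1->2]=1 ship[0->1]=2 prod=4 -> [21 15 1]
Step 9: demand=3,sold=1 ship[1->2]=1 ship[0->1]=2 prod=4 -> [23 16 1]
Step 10: demand=3,sold=1 ship[1->2]=1 ship[0->1]=2 prod=4 -> [25 17 1]
Step 11: demand=3,sold=1 ship[1->2]=1 ship[0->1]=2 prod=4 -> [27 18 1]
Step 12: demand=3,sold=1 ship[1->2]=1 ship[0->1]=2 prod=4 -> [29 19 1]
First stockout at step 7

7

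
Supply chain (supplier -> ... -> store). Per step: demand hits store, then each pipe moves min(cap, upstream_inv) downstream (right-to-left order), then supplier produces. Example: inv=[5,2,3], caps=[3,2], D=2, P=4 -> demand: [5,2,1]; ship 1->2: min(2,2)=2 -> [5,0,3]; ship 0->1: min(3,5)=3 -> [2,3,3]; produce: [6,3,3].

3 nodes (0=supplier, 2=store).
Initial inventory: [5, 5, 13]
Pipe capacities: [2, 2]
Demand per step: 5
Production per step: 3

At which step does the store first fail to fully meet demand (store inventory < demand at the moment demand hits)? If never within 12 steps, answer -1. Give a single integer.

Step 1: demand=5,sold=5 ship[1->2]=2 ship[0->1]=2 prod=3 -> [6 5 10]
Step 2: demand=5,sold=5 ship[1->2]=2 ship[0->1]=2 prod=3 -> [7 5 7]
Step 3: demand=5,sold=5 ship[1->2]=2 ship[0->1]=2 prod=3 -> [8 5 4]
Step 4: demand=5,sold=4 ship[1->2]=2 ship[0->1]=2 prod=3 -> [9 5 2]
Step 5: demand=5,sold=2 ship[1->2]=2 ship[0->1]=2 prod=3 -> [10 5 2]
Step 6: demand=5,sold=2 ship[1->2]=2 ship[0->1]=2 prod=3 -> [11 5 2]
Step 7: demand=5,sold=2 ship[1->2]=2 ship[0->1]=2 prod=3 -> [12 5 2]
Step 8: demand=5,sold=2 ship[1->2]=2 ship[0->1]=2 prod=3 -> [13 5 2]
Step 9: demand=5,sold=2 ship[1->2]=2 ship[0->1]=2 prod=3 -> [14 5 2]
Step 10: demand=5,sold=2 ship[1->2]=2 ship[0->1]=2 prod=3 -> [15 5 2]
Step 11: demand=5,sold=2 ship[1->2]=2 ship[0->1]=2 prod=3 -> [16 5 2]
Step 12: demand=5,sold=2 ship[1->2]=2 ship[0->1]=2 prod=3 -> [17 5 2]
First stockout at step 4

4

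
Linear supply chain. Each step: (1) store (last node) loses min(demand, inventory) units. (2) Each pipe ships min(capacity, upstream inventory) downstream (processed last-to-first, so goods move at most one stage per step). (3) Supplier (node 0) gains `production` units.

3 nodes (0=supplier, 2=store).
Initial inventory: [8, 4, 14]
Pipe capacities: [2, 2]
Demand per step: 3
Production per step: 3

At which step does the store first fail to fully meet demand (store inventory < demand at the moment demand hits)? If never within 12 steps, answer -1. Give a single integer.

Step 1: demand=3,sold=3 ship[1->2]=2 ship[0->1]=2 prod=3 -> [9 4 13]
Step 2: demand=3,sold=3 ship[1->2]=2 ship[0->1]=2 prod=3 -> [10 4 12]
Step 3: demand=3,sold=3 ship[1->2]=2 ship[0->1]=2 prod=3 -> [11 4 11]
Step 4: demand=3,sold=3 ship[1->2]=2 ship[0->1]=2 prod=3 -> [12 4 10]
Step 5: demand=3,sold=3 ship[1->2]=2 ship[0->1]=2 prod=3 -> [13 4 9]
Step 6: demand=3,sold=3 ship[1->2]=2 ship[0->1]=2 prod=3 -> [14 4 8]
Step 7: demand=3,sold=3 ship[1->2]=2 ship[0->1]=2 prod=3 -> [15 4 7]
Step 8: demand=3,sold=3 ship[1->2]=2 ship[0->1]=2 prod=3 -> [16 4 6]
Step 9: demand=3,sold=3 ship[1->2]=2 ship[0->1]=2 prod=3 -> [17 4 5]
Step 10: demand=3,sold=3 ship[1->2]=2 ship[0->1]=2 prod=3 -> [18 4 4]
Step 11: demand=3,sold=3 ship[1->2]=2 ship[0->1]=2 prod=3 -> [19 4 3]
Step 12: demand=3,sold=3 ship[1->2]=2 ship[0->1]=2 prod=3 -> [20 4 2]
No stockout in 12 steps

-1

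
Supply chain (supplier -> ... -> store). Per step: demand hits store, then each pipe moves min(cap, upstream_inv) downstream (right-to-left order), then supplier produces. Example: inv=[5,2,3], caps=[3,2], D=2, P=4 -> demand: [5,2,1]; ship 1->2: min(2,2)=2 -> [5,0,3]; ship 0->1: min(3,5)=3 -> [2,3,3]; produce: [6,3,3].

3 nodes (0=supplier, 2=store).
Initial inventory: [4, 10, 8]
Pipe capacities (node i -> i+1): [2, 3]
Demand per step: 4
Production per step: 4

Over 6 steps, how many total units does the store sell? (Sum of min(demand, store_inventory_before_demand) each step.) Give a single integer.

Step 1: sold=4 (running total=4) -> [6 9 7]
Step 2: sold=4 (running total=8) -> [8 8 6]
Step 3: sold=4 (running total=12) -> [10 7 5]
Step 4: sold=4 (running total=16) -> [12 6 4]
Step 5: sold=4 (running total=20) -> [14 5 3]
Step 6: sold=3 (running total=23) -> [16 4 3]

Answer: 23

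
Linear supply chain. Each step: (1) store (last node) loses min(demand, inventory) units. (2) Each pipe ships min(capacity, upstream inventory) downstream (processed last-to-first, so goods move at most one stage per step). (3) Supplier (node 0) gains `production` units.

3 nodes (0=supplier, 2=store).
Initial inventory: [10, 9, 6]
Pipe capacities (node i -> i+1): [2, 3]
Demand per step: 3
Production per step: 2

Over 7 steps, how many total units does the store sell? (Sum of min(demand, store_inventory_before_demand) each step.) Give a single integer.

Step 1: sold=3 (running total=3) -> [10 8 6]
Step 2: sold=3 (running total=6) -> [10 7 6]
Step 3: sold=3 (running total=9) -> [10 6 6]
Step 4: sold=3 (running total=12) -> [10 5 6]
Step 5: sold=3 (running total=15) -> [10 4 6]
Step 6: sold=3 (running total=18) -> [10 3 6]
Step 7: sold=3 (running total=21) -> [10 2 6]

Answer: 21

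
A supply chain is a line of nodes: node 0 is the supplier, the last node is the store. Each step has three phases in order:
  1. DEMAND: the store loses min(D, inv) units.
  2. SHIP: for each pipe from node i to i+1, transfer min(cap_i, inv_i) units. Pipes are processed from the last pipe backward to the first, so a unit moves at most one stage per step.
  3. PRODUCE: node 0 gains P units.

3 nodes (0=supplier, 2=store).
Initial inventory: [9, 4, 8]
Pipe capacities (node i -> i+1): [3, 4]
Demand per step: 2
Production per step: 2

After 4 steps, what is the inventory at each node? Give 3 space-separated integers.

Step 1: demand=2,sold=2 ship[1->2]=4 ship[0->1]=3 prod=2 -> inv=[8 3 10]
Step 2: demand=2,sold=2 ship[1->2]=3 ship[0->1]=3 prod=2 -> inv=[7 3 11]
Step 3: demand=2,sold=2 ship[1->2]=3 ship[0->1]=3 prod=2 -> inv=[6 3 12]
Step 4: demand=2,sold=2 ship[1->2]=3 ship[0->1]=3 prod=2 -> inv=[5 3 13]

5 3 13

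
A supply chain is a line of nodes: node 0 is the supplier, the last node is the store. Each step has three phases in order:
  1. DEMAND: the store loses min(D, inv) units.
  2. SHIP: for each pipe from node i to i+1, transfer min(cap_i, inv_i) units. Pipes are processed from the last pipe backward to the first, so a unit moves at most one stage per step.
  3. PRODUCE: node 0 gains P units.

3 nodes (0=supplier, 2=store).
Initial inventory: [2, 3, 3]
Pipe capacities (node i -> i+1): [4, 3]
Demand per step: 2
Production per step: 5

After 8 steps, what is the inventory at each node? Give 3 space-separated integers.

Step 1: demand=2,sold=2 ship[1->2]=3 ship[0->1]=2 prod=5 -> inv=[5 2 4]
Step 2: demand=2,sold=2 ship[1->2]=2 ship[0->1]=4 prod=5 -> inv=[6 4 4]
Step 3: demand=2,sold=2 ship[1->2]=3 ship[0->1]=4 prod=5 -> inv=[7 5 5]
Step 4: demand=2,sold=2 ship[1->2]=3 ship[0->1]=4 prod=5 -> inv=[8 6 6]
Step 5: demand=2,sold=2 ship[1->2]=3 ship[0->1]=4 prod=5 -> inv=[9 7 7]
Step 6: demand=2,sold=2 ship[1->2]=3 ship[0->1]=4 prod=5 -> inv=[10 8 8]
Step 7: demand=2,sold=2 ship[1->2]=3 ship[0->1]=4 prod=5 -> inv=[11 9 9]
Step 8: demand=2,sold=2 ship[1->2]=3 ship[0->1]=4 prod=5 -> inv=[12 10 10]

12 10 10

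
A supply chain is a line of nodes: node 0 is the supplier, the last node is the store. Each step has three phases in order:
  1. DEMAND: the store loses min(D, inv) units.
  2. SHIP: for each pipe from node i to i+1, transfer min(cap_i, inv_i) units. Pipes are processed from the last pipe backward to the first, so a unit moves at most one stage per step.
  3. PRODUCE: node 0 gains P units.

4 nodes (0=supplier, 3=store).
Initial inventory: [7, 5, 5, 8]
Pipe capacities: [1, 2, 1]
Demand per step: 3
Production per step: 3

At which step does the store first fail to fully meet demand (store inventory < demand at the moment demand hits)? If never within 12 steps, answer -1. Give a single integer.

Step 1: demand=3,sold=3 ship[2->3]=1 ship[1->2]=2 ship[0->1]=1 prod=3 -> [9 4 6 6]
Step 2: demand=3,sold=3 ship[2->3]=1 ship[1->2]=2 ship[0->1]=1 prod=3 -> [11 3 7 4]
Step 3: demand=3,sold=3 ship[2->3]=1 ship[1->2]=2 ship[0->1]=1 prod=3 -> [13 2 8 2]
Step 4: demand=3,sold=2 ship[2->3]=1 ship[1->2]=2 ship[0->1]=1 prod=3 -> [15 1 9 1]
Step 5: demand=3,sold=1 ship[2->3]=1 ship[1->2]=1 ship[0->1]=1 prod=3 -> [17 1 9 1]
Step 6: demand=3,sold=1 ship[2->3]=1 ship[1->2]=1 ship[0->1]=1 prod=3 -> [19 1 9 1]
Step 7: demand=3,sold=1 ship[2->3]=1 ship[1->2]=1 ship[0->1]=1 prod=3 -> [21 1 9 1]
Step 8: demand=3,sold=1 ship[2->3]=1 ship[1->2]=1 ship[0->1]=1 prod=3 -> [23 1 9 1]
Step 9: demand=3,sold=1 ship[2->3]=1 ship[1->2]=1 ship[0->1]=1 prod=3 -> [25 1 9 1]
Step 10: demand=3,sold=1 ship[2->3]=1 ship[1->2]=1 ship[0->1]=1 prod=3 -> [27 1 9 1]
Step 11: demand=3,sold=1 ship[2->3]=1 ship[1->2]=1 ship[0->1]=1 prod=3 -> [29 1 9 1]
Step 12: demand=3,sold=1 ship[2->3]=1 ship[1->2]=1 ship[0->1]=1 prod=3 -> [31 1 9 1]
First stockout at step 4

4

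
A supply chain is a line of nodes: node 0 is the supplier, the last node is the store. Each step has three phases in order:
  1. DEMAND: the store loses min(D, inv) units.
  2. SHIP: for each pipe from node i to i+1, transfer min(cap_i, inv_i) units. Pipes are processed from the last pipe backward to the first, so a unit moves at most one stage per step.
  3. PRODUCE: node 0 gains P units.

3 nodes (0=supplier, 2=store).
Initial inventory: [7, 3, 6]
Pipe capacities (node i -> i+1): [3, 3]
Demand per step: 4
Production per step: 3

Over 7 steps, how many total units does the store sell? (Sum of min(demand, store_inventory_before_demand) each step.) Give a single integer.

Answer: 24

Derivation:
Step 1: sold=4 (running total=4) -> [7 3 5]
Step 2: sold=4 (running total=8) -> [7 3 4]
Step 3: sold=4 (running total=12) -> [7 3 3]
Step 4: sold=3 (running total=15) -> [7 3 3]
Step 5: sold=3 (running total=18) -> [7 3 3]
Step 6: sold=3 (running total=21) -> [7 3 3]
Step 7: sold=3 (running total=24) -> [7 3 3]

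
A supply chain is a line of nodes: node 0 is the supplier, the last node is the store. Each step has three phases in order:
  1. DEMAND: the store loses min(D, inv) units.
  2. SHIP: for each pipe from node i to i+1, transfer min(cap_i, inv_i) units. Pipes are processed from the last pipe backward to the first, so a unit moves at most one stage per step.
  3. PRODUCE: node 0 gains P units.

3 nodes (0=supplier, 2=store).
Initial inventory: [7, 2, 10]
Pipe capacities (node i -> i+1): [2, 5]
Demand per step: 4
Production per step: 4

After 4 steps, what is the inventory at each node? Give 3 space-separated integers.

Step 1: demand=4,sold=4 ship[1->2]=2 ship[0->1]=2 prod=4 -> inv=[9 2 8]
Step 2: demand=4,sold=4 ship[1->2]=2 ship[0->1]=2 prod=4 -> inv=[11 2 6]
Step 3: demand=4,sold=4 ship[1->2]=2 ship[0->1]=2 prod=4 -> inv=[13 2 4]
Step 4: demand=4,sold=4 ship[1->2]=2 ship[0->1]=2 prod=4 -> inv=[15 2 2]

15 2 2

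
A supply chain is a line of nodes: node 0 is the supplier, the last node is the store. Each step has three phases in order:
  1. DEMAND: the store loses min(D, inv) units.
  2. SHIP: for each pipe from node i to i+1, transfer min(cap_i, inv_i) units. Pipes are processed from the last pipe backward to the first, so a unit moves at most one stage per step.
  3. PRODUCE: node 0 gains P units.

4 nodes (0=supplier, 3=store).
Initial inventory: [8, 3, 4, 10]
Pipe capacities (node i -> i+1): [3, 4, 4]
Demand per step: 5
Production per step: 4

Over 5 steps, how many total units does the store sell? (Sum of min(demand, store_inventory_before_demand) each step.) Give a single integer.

Answer: 23

Derivation:
Step 1: sold=5 (running total=5) -> [9 3 3 9]
Step 2: sold=5 (running total=10) -> [10 3 3 7]
Step 3: sold=5 (running total=15) -> [11 3 3 5]
Step 4: sold=5 (running total=20) -> [12 3 3 3]
Step 5: sold=3 (running total=23) -> [13 3 3 3]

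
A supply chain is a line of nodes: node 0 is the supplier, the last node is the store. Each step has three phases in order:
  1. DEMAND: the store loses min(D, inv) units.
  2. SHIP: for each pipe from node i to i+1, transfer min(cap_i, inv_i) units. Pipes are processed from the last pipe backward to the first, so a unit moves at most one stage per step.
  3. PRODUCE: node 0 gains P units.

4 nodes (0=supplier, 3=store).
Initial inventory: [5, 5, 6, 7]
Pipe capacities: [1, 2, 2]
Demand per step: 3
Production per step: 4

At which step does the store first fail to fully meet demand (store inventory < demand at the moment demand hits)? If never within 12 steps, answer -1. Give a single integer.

Step 1: demand=3,sold=3 ship[2->3]=2 ship[1->2]=2 ship[0->1]=1 prod=4 -> [8 4 6 6]
Step 2: demand=3,sold=3 ship[2->3]=2 ship[1->2]=2 ship[0->1]=1 prod=4 -> [11 3 6 5]
Step 3: demand=3,sold=3 ship[2->3]=2 ship[1->2]=2 ship[0->1]=1 prod=4 -> [14 2 6 4]
Step 4: demand=3,sold=3 ship[2->3]=2 ship[1->2]=2 ship[0->1]=1 prod=4 -> [17 1 6 3]
Step 5: demand=3,sold=3 ship[2->3]=2 ship[1->2]=1 ship[0->1]=1 prod=4 -> [20 1 5 2]
Step 6: demand=3,sold=2 ship[2->3]=2 ship[1->2]=1 ship[0->1]=1 prod=4 -> [23 1 4 2]
Step 7: demand=3,sold=2 ship[2->3]=2 ship[1->2]=1 ship[0->1]=1 prod=4 -> [26 1 3 2]
Step 8: demand=3,sold=2 ship[2->3]=2 ship[1->2]=1 ship[0->1]=1 prod=4 -> [29 1 2 2]
Step 9: demand=3,sold=2 ship[2->3]=2 ship[1->2]=1 ship[0->1]=1 prod=4 -> [32 1 1 2]
Step 10: demand=3,sold=2 ship[2->3]=1 ship[1->2]=1 ship[0->1]=1 prod=4 -> [35 1 1 1]
Step 11: demand=3,sold=1 ship[2->3]=1 ship[1->2]=1 ship[0->1]=1 prod=4 -> [38 1 1 1]
Step 12: demand=3,sold=1 ship[2->3]=1 ship[1->2]=1 ship[0->1]=1 prod=4 -> [41 1 1 1]
First stockout at step 6

6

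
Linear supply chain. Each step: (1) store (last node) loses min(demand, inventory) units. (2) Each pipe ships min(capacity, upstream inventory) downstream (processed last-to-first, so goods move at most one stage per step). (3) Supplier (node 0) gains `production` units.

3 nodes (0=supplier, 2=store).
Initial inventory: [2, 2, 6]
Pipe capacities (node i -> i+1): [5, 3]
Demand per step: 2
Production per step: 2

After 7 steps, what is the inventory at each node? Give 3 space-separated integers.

Step 1: demand=2,sold=2 ship[1->2]=2 ship[0->1]=2 prod=2 -> inv=[2 2 6]
Step 2: demand=2,sold=2 ship[1->2]=2 ship[0->1]=2 prod=2 -> inv=[2 2 6]
Step 3: demand=2,sold=2 ship[1->2]=2 ship[0->1]=2 prod=2 -> inv=[2 2 6]
Step 4: demand=2,sold=2 ship[1->2]=2 ship[0->1]=2 prod=2 -> inv=[2 2 6]
Step 5: demand=2,sold=2 ship[1->2]=2 ship[0->1]=2 prod=2 -> inv=[2 2 6]
Step 6: demand=2,sold=2 ship[1->2]=2 ship[0->1]=2 prod=2 -> inv=[2 2 6]
Step 7: demand=2,sold=2 ship[1->2]=2 ship[0->1]=2 prod=2 -> inv=[2 2 6]

2 2 6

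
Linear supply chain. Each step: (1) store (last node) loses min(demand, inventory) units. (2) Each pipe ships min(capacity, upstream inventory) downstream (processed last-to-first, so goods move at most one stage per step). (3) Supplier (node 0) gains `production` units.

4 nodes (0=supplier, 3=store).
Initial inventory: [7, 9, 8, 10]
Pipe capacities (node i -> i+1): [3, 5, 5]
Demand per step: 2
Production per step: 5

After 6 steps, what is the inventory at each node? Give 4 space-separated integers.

Step 1: demand=2,sold=2 ship[2->3]=5 ship[1->2]=5 ship[0->1]=3 prod=5 -> inv=[9 7 8 13]
Step 2: demand=2,sold=2 ship[2->3]=5 ship[1->2]=5 ship[0->1]=3 prod=5 -> inv=[11 5 8 16]
Step 3: demand=2,sold=2 ship[2->3]=5 ship[1->2]=5 ship[0->1]=3 prod=5 -> inv=[13 3 8 19]
Step 4: demand=2,sold=2 ship[2->3]=5 ship[1->2]=3 ship[0->1]=3 prod=5 -> inv=[15 3 6 22]
Step 5: demand=2,sold=2 ship[2->3]=5 ship[1->2]=3 ship[0->1]=3 prod=5 -> inv=[17 3 4 25]
Step 6: demand=2,sold=2 ship[2->3]=4 ship[1->2]=3 ship[0->1]=3 prod=5 -> inv=[19 3 3 27]

19 3 3 27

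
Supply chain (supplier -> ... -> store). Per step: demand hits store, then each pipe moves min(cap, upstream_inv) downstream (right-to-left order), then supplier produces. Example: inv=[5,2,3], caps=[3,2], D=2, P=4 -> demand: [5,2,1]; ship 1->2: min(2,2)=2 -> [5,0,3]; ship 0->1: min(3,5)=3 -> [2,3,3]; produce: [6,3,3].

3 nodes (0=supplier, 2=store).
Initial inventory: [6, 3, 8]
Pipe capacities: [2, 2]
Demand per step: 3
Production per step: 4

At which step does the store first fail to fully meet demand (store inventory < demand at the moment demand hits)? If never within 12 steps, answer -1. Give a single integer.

Step 1: demand=3,sold=3 ship[1->2]=2 ship[0->1]=2 prod=4 -> [8 3 7]
Step 2: demand=3,sold=3 ship[1->2]=2 ship[0->1]=2 prod=4 -> [10 3 6]
Step 3: demand=3,sold=3 ship[1->2]=2 ship[0->1]=2 prod=4 -> [12 3 5]
Step 4: demand=3,sold=3 ship[1->2]=2 ship[0->1]=2 prod=4 -> [14 3 4]
Step 5: demand=3,sold=3 ship[1->2]=2 ship[0->1]=2 prod=4 -> [16 3 3]
Step 6: demand=3,sold=3 ship[1->2]=2 ship[0->1]=2 prod=4 -> [18 3 2]
Step 7: demand=3,sold=2 ship[1->2]=2 ship[0->1]=2 prod=4 -> [20 3 2]
Step 8: demand=3,sold=2 ship[1->2]=2 ship[0->1]=2 prod=4 -> [22 3 2]
Step 9: demand=3,sold=2 ship[1->2]=2 ship[0->1]=2 prod=4 -> [24 3 2]
Step 10: demand=3,sold=2 ship[1->2]=2 ship[0->1]=2 prod=4 -> [26 3 2]
Step 11: demand=3,sold=2 ship[1->2]=2 ship[0->1]=2 prod=4 -> [28 3 2]
Step 12: demand=3,sold=2 ship[1->2]=2 ship[0->1]=2 prod=4 -> [30 3 2]
First stockout at step 7

7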